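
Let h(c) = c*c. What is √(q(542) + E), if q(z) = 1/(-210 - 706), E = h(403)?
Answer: 3*√3785284583/458 ≈ 403.00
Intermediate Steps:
h(c) = c²
E = 162409 (E = 403² = 162409)
q(z) = -1/916 (q(z) = 1/(-916) = -1/916)
√(q(542) + E) = √(-1/916 + 162409) = √(148766643/916) = 3*√3785284583/458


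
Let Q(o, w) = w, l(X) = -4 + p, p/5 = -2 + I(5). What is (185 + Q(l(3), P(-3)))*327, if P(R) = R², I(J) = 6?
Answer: 63438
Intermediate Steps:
p = 20 (p = 5*(-2 + 6) = 5*4 = 20)
l(X) = 16 (l(X) = -4 + 20 = 16)
(185 + Q(l(3), P(-3)))*327 = (185 + (-3)²)*327 = (185 + 9)*327 = 194*327 = 63438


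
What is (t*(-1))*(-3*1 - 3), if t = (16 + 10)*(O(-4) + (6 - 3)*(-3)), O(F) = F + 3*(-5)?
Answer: -4368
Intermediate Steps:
O(F) = -15 + F (O(F) = F - 15 = -15 + F)
t = -728 (t = (16 + 10)*((-15 - 4) + (6 - 3)*(-3)) = 26*(-19 + 3*(-3)) = 26*(-19 - 9) = 26*(-28) = -728)
(t*(-1))*(-3*1 - 3) = (-728*(-1))*(-3*1 - 3) = 728*(-3 - 3) = 728*(-6) = -4368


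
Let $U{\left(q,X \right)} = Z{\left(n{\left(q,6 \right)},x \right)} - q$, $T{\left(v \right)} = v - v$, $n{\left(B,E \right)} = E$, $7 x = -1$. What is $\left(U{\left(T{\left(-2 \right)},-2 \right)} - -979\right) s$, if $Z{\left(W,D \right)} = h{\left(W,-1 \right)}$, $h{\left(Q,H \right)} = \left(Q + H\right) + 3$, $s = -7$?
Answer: $-6909$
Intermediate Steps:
$x = - \frac{1}{7}$ ($x = \frac{1}{7} \left(-1\right) = - \frac{1}{7} \approx -0.14286$)
$h{\left(Q,H \right)} = 3 + H + Q$ ($h{\left(Q,H \right)} = \left(H + Q\right) + 3 = 3 + H + Q$)
$T{\left(v \right)} = 0$
$Z{\left(W,D \right)} = 2 + W$ ($Z{\left(W,D \right)} = 3 - 1 + W = 2 + W$)
$U{\left(q,X \right)} = 8 - q$ ($U{\left(q,X \right)} = \left(2 + 6\right) - q = 8 - q$)
$\left(U{\left(T{\left(-2 \right)},-2 \right)} - -979\right) s = \left(\left(8 - 0\right) - -979\right) \left(-7\right) = \left(\left(8 + 0\right) + 979\right) \left(-7\right) = \left(8 + 979\right) \left(-7\right) = 987 \left(-7\right) = -6909$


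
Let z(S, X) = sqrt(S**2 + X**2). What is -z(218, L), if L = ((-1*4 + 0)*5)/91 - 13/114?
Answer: -sqrt(5114538979393)/10374 ≈ -218.00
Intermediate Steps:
L = -3463/10374 (L = ((-4 + 0)*5)*(1/91) - 13*1/114 = -4*5*(1/91) - 13/114 = -20*1/91 - 13/114 = -20/91 - 13/114 = -3463/10374 ≈ -0.33382)
-z(218, L) = -sqrt(218**2 + (-3463/10374)**2) = -sqrt(47524 + 11992369/107619876) = -sqrt(5114538979393/107619876) = -sqrt(5114538979393)/10374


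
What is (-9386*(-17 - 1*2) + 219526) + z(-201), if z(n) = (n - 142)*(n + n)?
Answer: 535746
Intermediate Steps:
z(n) = 2*n*(-142 + n) (z(n) = (-142 + n)*(2*n) = 2*n*(-142 + n))
(-9386*(-17 - 1*2) + 219526) + z(-201) = (-9386*(-17 - 1*2) + 219526) + 2*(-201)*(-142 - 201) = (-9386*(-17 - 2) + 219526) + 2*(-201)*(-343) = (-9386*(-19) + 219526) + 137886 = (178334 + 219526) + 137886 = 397860 + 137886 = 535746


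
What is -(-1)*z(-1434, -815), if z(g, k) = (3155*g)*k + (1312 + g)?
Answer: 3687279928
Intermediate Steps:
z(g, k) = 1312 + g + 3155*g*k (z(g, k) = 3155*g*k + (1312 + g) = 1312 + g + 3155*g*k)
-(-1)*z(-1434, -815) = -(-1)*(1312 - 1434 + 3155*(-1434)*(-815)) = -(-1)*(1312 - 1434 + 3687280050) = -(-1)*3687279928 = -1*(-3687279928) = 3687279928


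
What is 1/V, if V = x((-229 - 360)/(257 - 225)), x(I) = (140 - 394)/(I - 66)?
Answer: 2701/8128 ≈ 0.33231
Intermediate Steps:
x(I) = -254/(-66 + I)
V = 8128/2701 (V = -254/(-66 + (-229 - 360)/(257 - 225)) = -254/(-66 - 589/32) = -254/(-2701/32) = -254*(-32/2701) = 8128/2701 ≈ 3.0093)
1/V = 1/(8128/2701) = 2701/8128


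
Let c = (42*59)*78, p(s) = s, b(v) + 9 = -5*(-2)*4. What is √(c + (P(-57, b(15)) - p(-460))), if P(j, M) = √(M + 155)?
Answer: √(193744 + √186) ≈ 440.18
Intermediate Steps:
b(v) = 31 (b(v) = -9 - 5*(-2)*4 = -9 + 10*4 = -9 + 40 = 31)
P(j, M) = √(155 + M)
c = 193284 (c = 2478*78 = 193284)
√(c + (P(-57, b(15)) - p(-460))) = √(193284 + (√(155 + 31) - 1*(-460))) = √(193284 + (√186 + 460)) = √(193284 + (460 + √186)) = √(193744 + √186)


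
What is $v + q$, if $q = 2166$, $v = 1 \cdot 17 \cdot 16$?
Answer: $2438$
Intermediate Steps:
$v = 272$ ($v = 17 \cdot 16 = 272$)
$v + q = 272 + 2166 = 2438$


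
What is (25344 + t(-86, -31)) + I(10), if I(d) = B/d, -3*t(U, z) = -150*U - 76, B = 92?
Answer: 316178/15 ≈ 21079.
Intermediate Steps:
t(U, z) = 76/3 + 50*U (t(U, z) = -(-150*U - 76)/3 = -(-76 - 150*U)/3 = 76/3 + 50*U)
I(d) = 92/d
(25344 + t(-86, -31)) + I(10) = (25344 + (76/3 + 50*(-86))) + 92/10 = (25344 + (76/3 - 4300)) + 92*(1/10) = (25344 - 12824/3) + 46/5 = 63208/3 + 46/5 = 316178/15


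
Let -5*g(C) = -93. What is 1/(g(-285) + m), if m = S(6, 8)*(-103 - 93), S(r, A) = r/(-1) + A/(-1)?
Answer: 5/13813 ≈ 0.00036198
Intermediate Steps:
g(C) = 93/5 (g(C) = -1/5*(-93) = 93/5)
S(r, A) = -A - r (S(r, A) = r*(-1) + A*(-1) = -r - A = -A - r)
m = 2744 (m = (-1*8 - 1*6)*(-103 - 93) = (-8 - 6)*(-196) = -14*(-196) = 2744)
1/(g(-285) + m) = 1/(93/5 + 2744) = 1/(13813/5) = 5/13813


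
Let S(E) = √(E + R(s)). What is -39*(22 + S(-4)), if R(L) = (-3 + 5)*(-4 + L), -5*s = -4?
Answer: -858 - 78*I*√65/5 ≈ -858.0 - 125.77*I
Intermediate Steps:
s = ⅘ (s = -⅕*(-4) = ⅘ ≈ 0.80000)
R(L) = -8 + 2*L (R(L) = 2*(-4 + L) = -8 + 2*L)
S(E) = √(-32/5 + E) (S(E) = √(E + (-8 + 2*(⅘))) = √(E + (-8 + 8/5)) = √(E - 32/5) = √(-32/5 + E))
-39*(22 + S(-4)) = -39*(22 + √(-160 + 25*(-4))/5) = -39*(22 + √(-160 - 100)/5) = -39*(22 + √(-260)/5) = -39*(22 + (2*I*√65)/5) = -39*(22 + 2*I*√65/5) = -858 - 78*I*√65/5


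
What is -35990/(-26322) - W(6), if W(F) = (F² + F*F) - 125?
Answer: 715528/13161 ≈ 54.367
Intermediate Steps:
W(F) = -125 + 2*F² (W(F) = (F² + F²) - 125 = 2*F² - 125 = -125 + 2*F²)
-35990/(-26322) - W(6) = -35990/(-26322) - (-125 + 2*6²) = -35990*(-1/26322) - (-125 + 2*36) = 17995/13161 - (-125 + 72) = 17995/13161 - 1*(-53) = 17995/13161 + 53 = 715528/13161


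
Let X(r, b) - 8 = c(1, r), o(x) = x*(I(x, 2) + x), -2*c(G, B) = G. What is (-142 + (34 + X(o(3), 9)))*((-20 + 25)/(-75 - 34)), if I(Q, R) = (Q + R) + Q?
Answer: 1005/218 ≈ 4.6101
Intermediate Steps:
I(Q, R) = R + 2*Q
c(G, B) = -G/2
o(x) = x*(2 + 3*x) (o(x) = x*((2 + 2*x) + x) = x*(2 + 3*x))
X(r, b) = 15/2 (X(r, b) = 8 - ½*1 = 8 - ½ = 15/2)
(-142 + (34 + X(o(3), 9)))*((-20 + 25)/(-75 - 34)) = (-142 + (34 + 15/2))*((-20 + 25)/(-75 - 34)) = (-142 + 83/2)*(5/(-109)) = -1005*(-1)/(2*109) = -201/2*(-5/109) = 1005/218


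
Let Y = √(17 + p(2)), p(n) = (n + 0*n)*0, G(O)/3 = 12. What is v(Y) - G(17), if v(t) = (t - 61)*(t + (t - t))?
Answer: -19 - 61*√17 ≈ -270.51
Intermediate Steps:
G(O) = 36 (G(O) = 3*12 = 36)
p(n) = 0 (p(n) = (n + 0)*0 = n*0 = 0)
Y = √17 (Y = √(17 + 0) = √17 ≈ 4.1231)
v(t) = t*(-61 + t) (v(t) = (-61 + t)*(t + 0) = (-61 + t)*t = t*(-61 + t))
v(Y) - G(17) = √17*(-61 + √17) - 1*36 = √17*(-61 + √17) - 36 = -36 + √17*(-61 + √17)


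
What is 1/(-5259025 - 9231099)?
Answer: -1/14490124 ≈ -6.9012e-8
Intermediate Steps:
1/(-5259025 - 9231099) = 1/(-14490124) = -1/14490124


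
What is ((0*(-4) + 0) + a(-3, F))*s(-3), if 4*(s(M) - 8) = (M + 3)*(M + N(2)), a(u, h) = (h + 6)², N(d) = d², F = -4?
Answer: 32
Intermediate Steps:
a(u, h) = (6 + h)²
s(M) = 8 + (3 + M)*(4 + M)/4 (s(M) = 8 + ((M + 3)*(M + 2²))/4 = 8 + ((3 + M)*(M + 4))/4 = 8 + ((3 + M)*(4 + M))/4 = 8 + (3 + M)*(4 + M)/4)
((0*(-4) + 0) + a(-3, F))*s(-3) = ((0*(-4) + 0) + (6 - 4)²)*(11 + (¼)*(-3)² + (7/4)*(-3)) = ((0 + 0) + 2²)*(11 + (¼)*9 - 21/4) = (0 + 4)*(11 + 9/4 - 21/4) = 4*8 = 32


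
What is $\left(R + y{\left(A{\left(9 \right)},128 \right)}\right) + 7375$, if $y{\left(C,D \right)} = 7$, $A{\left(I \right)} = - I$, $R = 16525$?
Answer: $23907$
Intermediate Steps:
$\left(R + y{\left(A{\left(9 \right)},128 \right)}\right) + 7375 = \left(16525 + 7\right) + 7375 = 16532 + 7375 = 23907$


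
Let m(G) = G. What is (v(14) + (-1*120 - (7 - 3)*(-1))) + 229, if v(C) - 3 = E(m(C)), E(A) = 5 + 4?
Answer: 125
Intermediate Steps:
E(A) = 9
v(C) = 12 (v(C) = 3 + 9 = 12)
(v(14) + (-1*120 - (7 - 3)*(-1))) + 229 = (12 + (-1*120 - (7 - 3)*(-1))) + 229 = (12 + (-120 - 4*(-1))) + 229 = (12 + (-120 - 1*(-4))) + 229 = (12 + (-120 + 4)) + 229 = (12 - 116) + 229 = -104 + 229 = 125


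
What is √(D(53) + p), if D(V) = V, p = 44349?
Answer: 149*√2 ≈ 210.72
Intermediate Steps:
√(D(53) + p) = √(53 + 44349) = √44402 = 149*√2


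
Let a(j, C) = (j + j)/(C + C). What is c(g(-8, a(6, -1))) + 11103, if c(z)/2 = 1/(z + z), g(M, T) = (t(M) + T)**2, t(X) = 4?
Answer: 44413/4 ≈ 11103.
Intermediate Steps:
a(j, C) = j/C (a(j, C) = (2*j)/((2*C)) = (2*j)*(1/(2*C)) = j/C)
g(M, T) = (4 + T)**2
c(z) = 1/z (c(z) = 2/(z + z) = 2/((2*z)) = 2*(1/(2*z)) = 1/z)
c(g(-8, a(6, -1))) + 11103 = 1/((4 + 6/(-1))**2) + 11103 = 1/((4 + 6*(-1))**2) + 11103 = 1/((4 - 6)**2) + 11103 = 1/((-2)**2) + 11103 = 1/4 + 11103 = 44413/4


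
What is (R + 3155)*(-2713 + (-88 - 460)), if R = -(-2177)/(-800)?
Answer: -8223664803/800 ≈ -1.0280e+7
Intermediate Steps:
R = -2177/800 (R = -(-2177)*(-1)/800 = -1*2177/800 = -2177/800 ≈ -2.7212)
(R + 3155)*(-2713 + (-88 - 460)) = (-2177/800 + 3155)*(-2713 + (-88 - 460)) = 2521823*(-2713 - 548)/800 = (2521823/800)*(-3261) = -8223664803/800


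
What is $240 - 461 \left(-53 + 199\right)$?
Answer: $-67066$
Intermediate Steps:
$240 - 461 \left(-53 + 199\right) = 240 - 67306 = -67066$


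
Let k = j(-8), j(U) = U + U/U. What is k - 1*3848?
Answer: -3855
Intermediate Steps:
j(U) = 1 + U (j(U) = U + 1 = 1 + U)
k = -7 (k = 1 - 8 = -7)
k - 1*3848 = -7 - 1*3848 = -7 - 3848 = -3855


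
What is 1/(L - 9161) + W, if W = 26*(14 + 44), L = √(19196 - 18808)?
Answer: 126556678603/83923533 - 2*√97/83923533 ≈ 1508.0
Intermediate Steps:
L = 2*√97 (L = √388 = 2*√97 ≈ 19.698)
W = 1508 (W = 26*58 = 1508)
1/(L - 9161) + W = 1/(2*√97 - 9161) + 1508 = 1/(-9161 + 2*√97) + 1508 = 1508 + 1/(-9161 + 2*√97)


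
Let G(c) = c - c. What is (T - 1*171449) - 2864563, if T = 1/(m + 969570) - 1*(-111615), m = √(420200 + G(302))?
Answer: -274912491721101633/94006556470 - √4202/94006556470 ≈ -2.9244e+6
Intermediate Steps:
G(c) = 0
m = 10*√4202 (m = √(420200 + 0) = √420200 = 10*√4202 ≈ 648.23)
T = 111615 + 1/(969570 + 10*√4202) (T = 1/(10*√4202 + 969570) - 1*(-111615) = 1/(969570 + 10*√4202) + 111615 = 111615 + 1/(969570 + 10*√4202) ≈ 1.1162e+5)
(T - 1*171449) - 2864563 = ((10492541800496007/94006556470 - √4202/94006556470) - 1*171449) - 2864563 = ((10492541800496007/94006556470 - √4202/94006556470) - 171449) - 2864563 = (-5624788299729023/94006556470 - √4202/94006556470) - 2864563 = -274912491721101633/94006556470 - √4202/94006556470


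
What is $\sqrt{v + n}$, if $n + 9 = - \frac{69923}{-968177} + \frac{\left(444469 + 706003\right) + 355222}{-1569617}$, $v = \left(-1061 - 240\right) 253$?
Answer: $\frac{i \sqrt{316603428079208422246613845}}{31013613841} \approx 573.73 i$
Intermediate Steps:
$v = -329153$ ($v = \left(-1301\right) 253 = -329153$)
$n = - \frac{2146432810604}{217095296887}$ ($n = -9 + \left(- \frac{69923}{-968177} + \frac{\left(444469 + 706003\right) + 355222}{-1569617}\right) = -9 + \left(\left(-69923\right) \left(- \frac{1}{968177}\right) + \left(1150472 + 355222\right) \left(- \frac{1}{1569617}\right)\right) = -9 + \left(\frac{9989}{138311} + 1505694 \left(- \frac{1}{1569617}\right)\right) = -9 + \left(\frac{9989}{138311} - \frac{1505694}{1569617}\right) = -9 - \frac{192575138621}{217095296887} = - \frac{2146432810604}{217095296887} \approx -9.8871$)
$\sqrt{v + n} = \sqrt{-329153 - \frac{2146432810604}{217095296887}} = \sqrt{- \frac{71459714689057315}{217095296887}} = \frac{i \sqrt{316603428079208422246613845}}{31013613841}$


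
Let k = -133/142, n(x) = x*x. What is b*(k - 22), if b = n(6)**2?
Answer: -2110536/71 ≈ -29726.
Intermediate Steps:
n(x) = x**2
b = 1296 (b = (6**2)**2 = 36**2 = 1296)
k = -133/142 (k = -133*1/142 = -133/142 ≈ -0.93662)
b*(k - 22) = 1296*(-133/142 - 22) = 1296*(-3257/142) = -2110536/71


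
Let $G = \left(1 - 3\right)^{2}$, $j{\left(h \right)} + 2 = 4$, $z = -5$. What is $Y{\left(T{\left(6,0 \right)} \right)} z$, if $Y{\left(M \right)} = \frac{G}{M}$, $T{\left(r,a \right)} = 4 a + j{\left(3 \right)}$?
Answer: $-10$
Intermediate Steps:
$j{\left(h \right)} = 2$ ($j{\left(h \right)} = -2 + 4 = 2$)
$G = 4$ ($G = \left(-2\right)^{2} = 4$)
$T{\left(r,a \right)} = 2 + 4 a$ ($T{\left(r,a \right)} = 4 a + 2 = 2 + 4 a$)
$Y{\left(M \right)} = \frac{4}{M}$
$Y{\left(T{\left(6,0 \right)} \right)} z = \frac{4}{2 + 4 \cdot 0} \left(-5\right) = \frac{4}{2 + 0} \left(-5\right) = \frac{4}{2} \left(-5\right) = 4 \cdot \frac{1}{2} \left(-5\right) = 2 \left(-5\right) = -10$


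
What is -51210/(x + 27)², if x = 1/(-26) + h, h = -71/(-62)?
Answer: -8316964890/128300929 ≈ -64.824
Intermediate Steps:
h = 71/62 (h = -71*(-1/62) = 71/62 ≈ 1.1452)
x = 446/403 (x = 1/(-26) + 71/62 = -1/26 + 71/62 = 446/403 ≈ 1.1067)
-51210/(x + 27)² = -51210/(446/403 + 27)² = -51210/((11327/403)²) = -51210/128300929/162409 = -51210*162409/128300929 = -8316964890/128300929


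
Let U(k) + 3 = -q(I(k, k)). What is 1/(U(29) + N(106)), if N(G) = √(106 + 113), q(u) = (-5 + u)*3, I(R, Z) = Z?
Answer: -25/1802 - √219/5406 ≈ -0.016611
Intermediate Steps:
q(u) = -15 + 3*u
U(k) = 12 - 3*k (U(k) = -3 - (-15 + 3*k) = -3 + (15 - 3*k) = 12 - 3*k)
N(G) = √219
1/(U(29) + N(106)) = 1/((12 - 3*29) + √219) = 1/((12 - 87) + √219) = 1/(-75 + √219)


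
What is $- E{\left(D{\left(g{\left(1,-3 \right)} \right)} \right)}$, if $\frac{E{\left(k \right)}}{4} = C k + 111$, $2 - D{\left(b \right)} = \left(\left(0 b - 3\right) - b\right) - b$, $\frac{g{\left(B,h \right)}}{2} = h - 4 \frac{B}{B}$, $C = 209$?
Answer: $18784$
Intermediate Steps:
$g{\left(B,h \right)} = -8 + 2 h$ ($g{\left(B,h \right)} = 2 \left(h - 4 \frac{B}{B}\right) = 2 \left(h - 4\right) = 2 \left(-4 + h\right) = -8 + 2 h$)
$D{\left(b \right)} = 5 + 2 b$ ($D{\left(b \right)} = 2 - \left(\left(\left(0 b - 3\right) - b\right) - b\right) = 2 - \left(\left(\left(0 - 3\right) - b\right) - b\right) = 2 - \left(\left(-3 - b\right) - b\right) = 2 - \left(-3 - 2 b\right) = 2 + \left(3 + 2 b\right) = 5 + 2 b$)
$E{\left(k \right)} = 444 + 836 k$ ($E{\left(k \right)} = 4 \left(209 k + 111\right) = 4 \left(111 + 209 k\right) = 444 + 836 k$)
$- E{\left(D{\left(g{\left(1,-3 \right)} \right)} \right)} = - (444 + 836 \left(5 + 2 \left(-8 + 2 \left(-3\right)\right)\right)) = - (444 + 836 \left(5 + 2 \left(-8 - 6\right)\right)) = - (444 + 836 \left(5 + 2 \left(-14\right)\right)) = - (444 + 836 \left(5 - 28\right)) = - (444 + 836 \left(-23\right)) = - (444 - 19228) = \left(-1\right) \left(-18784\right) = 18784$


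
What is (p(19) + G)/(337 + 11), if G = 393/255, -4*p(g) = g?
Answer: -1091/118320 ≈ -0.0092207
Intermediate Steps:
p(g) = -g/4
G = 131/85 (G = 393*(1/255) = 131/85 ≈ 1.5412)
(p(19) + G)/(337 + 11) = (-¼*19 + 131/85)/(337 + 11) = (-19/4 + 131/85)/348 = -1091/340*1/348 = -1091/118320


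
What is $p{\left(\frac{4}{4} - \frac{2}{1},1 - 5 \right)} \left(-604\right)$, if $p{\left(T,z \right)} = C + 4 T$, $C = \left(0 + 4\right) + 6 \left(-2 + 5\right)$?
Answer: $-10872$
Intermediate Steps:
$C = 22$ ($C = 4 + 6 \cdot 3 = 4 + 18 = 22$)
$p{\left(T,z \right)} = 22 + 4 T$
$p{\left(\frac{4}{4} - \frac{2}{1},1 - 5 \right)} \left(-604\right) = \left(22 + 4 \left(\frac{4}{4} - \frac{2}{1}\right)\right) \left(-604\right) = \left(22 + 4 \left(4 \cdot \frac{1}{4} - 2\right)\right) \left(-604\right) = \left(22 + 4 \left(1 - 2\right)\right) \left(-604\right) = \left(22 + 4 \left(-1\right)\right) \left(-604\right) = \left(22 - 4\right) \left(-604\right) = 18 \left(-604\right) = -10872$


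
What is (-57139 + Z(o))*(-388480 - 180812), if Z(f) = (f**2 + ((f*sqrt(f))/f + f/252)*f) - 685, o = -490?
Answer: -312932032076/3 + 1952671560*I*sqrt(10) ≈ -1.0431e+11 + 6.1749e+9*I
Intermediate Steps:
Z(f) = -685 + f**2 + f*(sqrt(f) + f/252) (Z(f) = (f**2 + (f**(3/2)/f + f*(1/252))*f) - 685 = (f**2 + (sqrt(f) + f/252)*f) - 685 = (f**2 + f*(sqrt(f) + f/252)) - 685 = -685 + f**2 + f*(sqrt(f) + f/252))
(-57139 + Z(o))*(-388480 - 180812) = (-57139 + (-685 + (-490)**(3/2) + (253/252)*(-490)**2))*(-388480 - 180812) = (-57139 + (-685 - 3430*I*sqrt(10) + (253/252)*240100))*(-569292) = (-57139 + (-685 - 3430*I*sqrt(10) + 2169475/9))*(-569292) = (-57139 + (2163310/9 - 3430*I*sqrt(10)))*(-569292) = (1649059/9 - 3430*I*sqrt(10))*(-569292) = -312932032076/3 + 1952671560*I*sqrt(10)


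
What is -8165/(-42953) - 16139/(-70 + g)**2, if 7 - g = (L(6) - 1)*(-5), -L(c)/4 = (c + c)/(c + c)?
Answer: -629988707/332628032 ≈ -1.8940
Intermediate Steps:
L(c) = -4 (L(c) = -4*(c + c)/(c + c) = -4*2*c/(2*c) = -4*2*c*1/(2*c) = -4*1 = -4)
g = -18 (g = 7 - (-4 - 1)*(-5) = 7 - (-5)*(-5) = 7 - 1*25 = 7 - 25 = -18)
-8165/(-42953) - 16139/(-70 + g)**2 = -8165/(-42953) - 16139/(-70 - 18)**2 = -8165*(-1/42953) - 16139/((-88)**2) = 8165/42953 - 16139/7744 = -629988707/332628032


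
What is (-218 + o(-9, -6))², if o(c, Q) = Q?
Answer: 50176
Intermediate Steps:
(-218 + o(-9, -6))² = (-218 - 6)² = (-224)² = 50176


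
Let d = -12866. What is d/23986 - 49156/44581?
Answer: -876317481/534659933 ≈ -1.6390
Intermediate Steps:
d/23986 - 49156/44581 = -12866/23986 - 49156/44581 = -12866*1/23986 - 49156*1/44581 = -6433/11993 - 49156/44581 = -876317481/534659933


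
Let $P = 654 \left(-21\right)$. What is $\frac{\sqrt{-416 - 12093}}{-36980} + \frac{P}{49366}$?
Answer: $- \frac{6867}{24683} - \frac{i \sqrt{12509}}{36980} \approx -0.27821 - 0.0030244 i$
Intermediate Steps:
$P = -13734$
$\frac{\sqrt{-416 - 12093}}{-36980} + \frac{P}{49366} = \frac{\sqrt{-416 - 12093}}{-36980} - \frac{13734}{49366} = \sqrt{-12509} \left(- \frac{1}{36980}\right) - \frac{6867}{24683} = i \sqrt{12509} \left(- \frac{1}{36980}\right) - \frac{6867}{24683} = - \frac{i \sqrt{12509}}{36980} - \frac{6867}{24683} = - \frac{6867}{24683} - \frac{i \sqrt{12509}}{36980}$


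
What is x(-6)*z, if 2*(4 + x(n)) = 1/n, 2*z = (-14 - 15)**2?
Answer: -41209/24 ≈ -1717.0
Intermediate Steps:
z = 841/2 (z = (-14 - 15)**2/2 = (1/2)*(-29)**2 = (1/2)*841 = 841/2 ≈ 420.50)
x(n) = -4 + 1/(2*n)
x(-6)*z = (-4 + (1/2)/(-6))*(841/2) = (-4 + (1/2)*(-1/6))*(841/2) = (-4 - 1/12)*(841/2) = -49/12*841/2 = -41209/24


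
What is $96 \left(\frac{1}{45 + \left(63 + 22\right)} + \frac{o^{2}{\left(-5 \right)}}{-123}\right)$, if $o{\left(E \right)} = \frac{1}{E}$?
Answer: $\frac{9424}{13325} \approx 0.70724$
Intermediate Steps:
$96 \left(\frac{1}{45 + \left(63 + 22\right)} + \frac{o^{2}{\left(-5 \right)}}{-123}\right) = 96 \left(\frac{1}{45 + \left(63 + 22\right)} + \frac{\left(\frac{1}{-5}\right)^{2}}{-123}\right) = 96 \left(\frac{1}{45 + 85} + \left(- \frac{1}{5}\right)^{2} \left(- \frac{1}{123}\right)\right) = 96 \left(\frac{1}{130} + \frac{1}{25} \left(- \frac{1}{123}\right)\right) = 96 \left(\frac{1}{130} - \frac{1}{3075}\right) = 96 \cdot \frac{589}{79950} = \frac{9424}{13325}$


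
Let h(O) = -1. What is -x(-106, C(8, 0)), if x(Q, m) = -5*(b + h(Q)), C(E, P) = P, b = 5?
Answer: 20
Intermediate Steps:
x(Q, m) = -20 (x(Q, m) = -5*(5 - 1) = -5*4 = -20)
-x(-106, C(8, 0)) = -1*(-20) = 20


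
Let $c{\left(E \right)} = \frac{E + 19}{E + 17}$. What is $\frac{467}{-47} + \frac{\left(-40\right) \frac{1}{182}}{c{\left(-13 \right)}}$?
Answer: $- \frac{129371}{12831} \approx -10.083$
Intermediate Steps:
$c{\left(E \right)} = \frac{19 + E}{17 + E}$
$\frac{467}{-47} + \frac{\left(-40\right) \frac{1}{182}}{c{\left(-13 \right)}} = \frac{467}{-47} + \frac{\left(-40\right) \frac{1}{182}}{\frac{1}{17 - 13} \left(19 - 13\right)} = 467 \left(- \frac{1}{47}\right) + \frac{\left(-40\right) \frac{1}{182}}{\frac{1}{4} \cdot 6} = - \frac{467}{47} - \frac{20}{91 \cdot \frac{1}{4} \cdot 6} = - \frac{467}{47} - \frac{20}{91 \cdot \frac{3}{2}} = - \frac{467}{47} - \frac{40}{273} = - \frac{129371}{12831}$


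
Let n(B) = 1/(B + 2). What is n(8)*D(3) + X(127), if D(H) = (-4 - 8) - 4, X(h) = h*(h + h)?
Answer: 161282/5 ≈ 32256.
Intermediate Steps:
X(h) = 2*h**2 (X(h) = h*(2*h) = 2*h**2)
D(H) = -16 (D(H) = -12 - 4 = -16)
n(B) = 1/(2 + B)
n(8)*D(3) + X(127) = -16/(2 + 8) + 2*127**2 = -16/10 + 2*16129 = (1/10)*(-16) + 32258 = -8/5 + 32258 = 161282/5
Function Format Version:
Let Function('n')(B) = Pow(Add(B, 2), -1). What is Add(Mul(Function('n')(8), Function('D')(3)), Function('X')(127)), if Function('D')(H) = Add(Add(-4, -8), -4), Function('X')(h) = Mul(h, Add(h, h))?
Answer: Rational(161282, 5) ≈ 32256.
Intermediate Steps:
Function('X')(h) = Mul(2, Pow(h, 2)) (Function('X')(h) = Mul(h, Mul(2, h)) = Mul(2, Pow(h, 2)))
Function('D')(H) = -16 (Function('D')(H) = Add(-12, -4) = -16)
Function('n')(B) = Pow(Add(2, B), -1)
Add(Mul(Function('n')(8), Function('D')(3)), Function('X')(127)) = Add(Mul(Pow(Add(2, 8), -1), -16), Mul(2, Pow(127, 2))) = Add(Mul(Pow(10, -1), -16), Mul(2, 16129)) = Add(Mul(Rational(1, 10), -16), 32258) = Add(Rational(-8, 5), 32258) = Rational(161282, 5)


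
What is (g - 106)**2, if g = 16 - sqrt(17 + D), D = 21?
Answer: (90 + sqrt(38))**2 ≈ 9247.6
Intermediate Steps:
g = 16 - sqrt(38) (g = 16 - sqrt(17 + 21) = 16 - sqrt(38) ≈ 9.8356)
(g - 106)**2 = ((16 - sqrt(38)) - 106)**2 = (-90 - sqrt(38))**2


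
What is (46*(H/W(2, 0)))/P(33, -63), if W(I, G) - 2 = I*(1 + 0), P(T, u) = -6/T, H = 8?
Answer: -506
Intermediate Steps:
W(I, G) = 2 + I (W(I, G) = 2 + I*(1 + 0) = 2 + I*1 = 2 + I)
(46*(H/W(2, 0)))/P(33, -63) = (46*(8/(2 + 2)))/((-6/33)) = (46*(8/4))/((-6*1/33)) = (46*(8*(1/4)))/(-2/11) = (46*2)*(-11/2) = 92*(-11/2) = -506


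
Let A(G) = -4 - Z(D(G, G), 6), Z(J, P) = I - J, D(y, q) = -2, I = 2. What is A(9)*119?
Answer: -952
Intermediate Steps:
Z(J, P) = 2 - J
A(G) = -8 (A(G) = -4 - (2 - 1*(-2)) = -4 - (2 + 2) = -4 - 1*4 = -4 - 4 = -8)
A(9)*119 = -8*119 = -952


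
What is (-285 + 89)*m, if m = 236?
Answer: -46256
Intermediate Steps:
(-285 + 89)*m = (-285 + 89)*236 = -196*236 = -46256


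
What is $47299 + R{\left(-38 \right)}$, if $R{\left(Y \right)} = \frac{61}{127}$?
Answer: $\frac{6007034}{127} \approx 47300.0$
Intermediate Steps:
$R{\left(Y \right)} = \frac{61}{127}$ ($R{\left(Y \right)} = 61 \cdot \frac{1}{127} = \frac{61}{127}$)
$47299 + R{\left(-38 \right)} = 47299 + \frac{61}{127} = \frac{6007034}{127}$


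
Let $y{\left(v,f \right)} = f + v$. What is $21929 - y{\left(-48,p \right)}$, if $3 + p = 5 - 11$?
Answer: $21986$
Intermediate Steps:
$p = -9$ ($p = -3 + \left(5 - 11\right) = -3 - 6 = -9$)
$21929 - y{\left(-48,p \right)} = 21929 - \left(-9 - 48\right) = 21929 - -57 = 21929 + 57 = 21986$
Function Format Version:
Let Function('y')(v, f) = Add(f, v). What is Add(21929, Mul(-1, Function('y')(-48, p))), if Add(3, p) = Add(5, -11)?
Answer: 21986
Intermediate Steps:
p = -9 (p = Add(-3, Add(5, -11)) = Add(-3, -6) = -9)
Add(21929, Mul(-1, Function('y')(-48, p))) = Add(21929, Mul(-1, Add(-9, -48))) = Add(21929, Mul(-1, -57)) = Add(21929, 57) = 21986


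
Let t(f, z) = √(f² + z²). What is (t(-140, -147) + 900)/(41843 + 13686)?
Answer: 1103/55529 ≈ 0.019863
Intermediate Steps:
(t(-140, -147) + 900)/(41843 + 13686) = (√((-140)² + (-147)²) + 900)/(41843 + 13686) = (√(19600 + 21609) + 900)/55529 = (√41209 + 900)*(1/55529) = (203 + 900)*(1/55529) = 1103*(1/55529) = 1103/55529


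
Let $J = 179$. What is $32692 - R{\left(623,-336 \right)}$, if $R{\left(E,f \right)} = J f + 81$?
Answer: $92755$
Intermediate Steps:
$R{\left(E,f \right)} = 81 + 179 f$ ($R{\left(E,f \right)} = 179 f + 81 = 81 + 179 f$)
$32692 - R{\left(623,-336 \right)} = 32692 - \left(81 + 179 \left(-336\right)\right) = 32692 - \left(81 - 60144\right) = 32692 - -60063 = 32692 + 60063 = 92755$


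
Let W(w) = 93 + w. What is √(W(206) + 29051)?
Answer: 5*√1174 ≈ 171.32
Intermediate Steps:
√(W(206) + 29051) = √((93 + 206) + 29051) = √(299 + 29051) = √29350 = 5*√1174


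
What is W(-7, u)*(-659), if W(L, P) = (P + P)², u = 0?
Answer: 0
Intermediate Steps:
W(L, P) = 4*P² (W(L, P) = (2*P)² = 4*P²)
W(-7, u)*(-659) = (4*0²)*(-659) = (4*0)*(-659) = 0*(-659) = 0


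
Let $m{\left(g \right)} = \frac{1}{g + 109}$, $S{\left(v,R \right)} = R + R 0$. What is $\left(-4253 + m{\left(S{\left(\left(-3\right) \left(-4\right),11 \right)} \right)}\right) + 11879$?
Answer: $\frac{915121}{120} \approx 7626.0$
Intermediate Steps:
$S{\left(v,R \right)} = R$ ($S{\left(v,R \right)} = R + 0 = R$)
$m{\left(g \right)} = \frac{1}{109 + g}$
$\left(-4253 + m{\left(S{\left(\left(-3\right) \left(-4\right),11 \right)} \right)}\right) + 11879 = \left(-4253 + \frac{1}{109 + 11}\right) + 11879 = \left(-4253 + \frac{1}{120}\right) + 11879 = - \frac{510359}{120} + 11879 = \frac{915121}{120}$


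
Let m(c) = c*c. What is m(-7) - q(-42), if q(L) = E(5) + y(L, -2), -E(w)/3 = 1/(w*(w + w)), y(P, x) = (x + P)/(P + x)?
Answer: 2403/50 ≈ 48.060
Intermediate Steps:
m(c) = c²
y(P, x) = 1 (y(P, x) = (P + x)/(P + x) = 1)
E(w) = -3/(2*w²) (E(w) = -3*1/(w*(w + w)) = -3*1/(2*w²) = -3/(2*w²))
q(L) = 47/50 (q(L) = -3/2/5² + 1 = -3/2*1/25 + 1 = -3/50 + 1 = 47/50)
m(-7) - q(-42) = (-7)² - 1*47/50 = 49 - 47/50 = 2403/50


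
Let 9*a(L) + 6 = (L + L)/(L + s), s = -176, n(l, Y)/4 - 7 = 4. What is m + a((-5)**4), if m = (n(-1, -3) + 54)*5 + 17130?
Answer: 71200976/4041 ≈ 17620.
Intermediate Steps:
n(l, Y) = 44 (n(l, Y) = 28 + 4*4 = 28 + 16 = 44)
m = 17620 (m = (44 + 54)*5 + 17130 = 98*5 + 17130 = 490 + 17130 = 17620)
a(L) = -2/3 + 2*L/(9*(-176 + L)) (a(L) = -2/3 + ((L + L)/(L - 176))/9 = -2/3 + ((2*L)/(-176 + L))/9 = -2/3 + (2*L/(-176 + L))/9 = -2/3 + 2*L/(9*(-176 + L)))
m + a((-5)**4) = 17620 + 4*(264 - 1*(-5)**4)/(9*(-176 + (-5)**4)) = 17620 + 4*(264 - 1*625)/(9*(-176 + 625)) = 17620 + (4/9)*(264 - 625)/449 = 17620 + (4/9)*(1/449)*(-361) = 17620 - 1444/4041 = 71200976/4041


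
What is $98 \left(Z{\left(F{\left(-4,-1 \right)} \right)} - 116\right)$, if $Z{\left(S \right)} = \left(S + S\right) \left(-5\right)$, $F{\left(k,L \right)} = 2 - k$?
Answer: $-17248$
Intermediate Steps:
$Z{\left(S \right)} = - 10 S$ ($Z{\left(S \right)} = 2 S \left(-5\right) = - 10 S$)
$98 \left(Z{\left(F{\left(-4,-1 \right)} \right)} - 116\right) = 98 \left(- 10 \left(2 - -4\right) - 116\right) = 98 \left(- 10 \left(2 + 4\right) - 116\right) = 98 \left(\left(-10\right) 6 - 116\right) = 98 \left(-60 - 116\right) = 98 \left(-176\right) = -17248$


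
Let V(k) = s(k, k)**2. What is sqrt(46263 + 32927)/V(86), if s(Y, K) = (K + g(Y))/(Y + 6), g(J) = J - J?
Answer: 2116*sqrt(79190)/1849 ≈ 322.04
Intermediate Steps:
g(J) = 0
s(Y, K) = K/(6 + Y) (s(Y, K) = (K + 0)/(Y + 6) = K/(6 + Y))
V(k) = k**2/(6 + k)**2 (V(k) = (k/(6 + k))**2 = k**2/(6 + k)**2)
sqrt(46263 + 32927)/V(86) = sqrt(46263 + 32927)/((86**2/(6 + 86)**2)) = sqrt(79190)/((7396/92**2)) = sqrt(79190)/((7396*(1/8464))) = sqrt(79190)/(1849/2116) = sqrt(79190)*(2116/1849) = 2116*sqrt(79190)/1849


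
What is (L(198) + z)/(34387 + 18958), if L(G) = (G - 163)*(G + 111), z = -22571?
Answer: -11756/53345 ≈ -0.22038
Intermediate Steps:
L(G) = (-163 + G)*(111 + G)
(L(198) + z)/(34387 + 18958) = ((-18093 + 198**2 - 52*198) - 22571)/(34387 + 18958) = ((-18093 + 39204 - 10296) - 22571)/53345 = (10815 - 22571)*(1/53345) = -11756*1/53345 = -11756/53345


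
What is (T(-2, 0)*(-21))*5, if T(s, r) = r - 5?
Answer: 525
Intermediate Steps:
T(s, r) = -5 + r
(T(-2, 0)*(-21))*5 = ((-5 + 0)*(-21))*5 = -5*(-21)*5 = 105*5 = 525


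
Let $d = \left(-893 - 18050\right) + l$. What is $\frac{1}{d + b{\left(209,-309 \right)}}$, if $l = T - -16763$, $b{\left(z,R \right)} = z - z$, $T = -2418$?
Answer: $- \frac{1}{4598} \approx -0.00021749$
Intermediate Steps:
$b{\left(z,R \right)} = 0$
$l = 14345$ ($l = -2418 - -16763 = -2418 + 16763 = 14345$)
$d = -4598$ ($d = \left(-893 - 18050\right) + 14345 = -18943 + 14345 = -4598$)
$\frac{1}{d + b{\left(209,-309 \right)}} = \frac{1}{-4598 + 0} = \frac{1}{-4598} = - \frac{1}{4598}$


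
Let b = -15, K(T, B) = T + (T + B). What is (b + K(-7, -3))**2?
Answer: 1024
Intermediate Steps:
K(T, B) = B + 2*T (K(T, B) = T + (B + T) = B + 2*T)
(b + K(-7, -3))**2 = (-15 + (-3 + 2*(-7)))**2 = (-15 + (-3 - 14))**2 = (-15 - 17)**2 = (-32)**2 = 1024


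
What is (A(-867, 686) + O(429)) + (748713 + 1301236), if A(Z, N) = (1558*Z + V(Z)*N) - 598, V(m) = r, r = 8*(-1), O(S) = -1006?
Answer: 692071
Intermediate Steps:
r = -8
V(m) = -8
A(Z, N) = -598 - 8*N + 1558*Z (A(Z, N) = (1558*Z - 8*N) - 598 = (-8*N + 1558*Z) - 598 = -598 - 8*N + 1558*Z)
(A(-867, 686) + O(429)) + (748713 + 1301236) = ((-598 - 8*686 + 1558*(-867)) - 1006) + (748713 + 1301236) = ((-598 - 5488 - 1350786) - 1006) + 2049949 = (-1356872 - 1006) + 2049949 = -1357878 + 2049949 = 692071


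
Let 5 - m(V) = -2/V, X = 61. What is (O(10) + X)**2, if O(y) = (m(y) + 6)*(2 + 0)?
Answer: 173889/25 ≈ 6955.6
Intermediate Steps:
m(V) = 5 + 2/V (m(V) = 5 - (-2)/V = 5 + 2/V)
O(y) = 22 + 4/y (O(y) = ((5 + 2/y) + 6)*(2 + 0) = (11 + 2/y)*2 = 22 + 4/y)
(O(10) + X)**2 = ((22 + 4/10) + 61)**2 = ((22 + 4*(1/10)) + 61)**2 = ((22 + 2/5) + 61)**2 = (112/5 + 61)**2 = (417/5)**2 = 173889/25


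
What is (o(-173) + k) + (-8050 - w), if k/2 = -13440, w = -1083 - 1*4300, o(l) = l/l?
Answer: -29546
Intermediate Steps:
o(l) = 1
w = -5383 (w = -1083 - 4300 = -5383)
k = -26880 (k = 2*(-13440) = -26880)
(o(-173) + k) + (-8050 - w) = (1 - 26880) + (-8050 - 1*(-5383)) = -26879 + (-8050 + 5383) = -26879 - 2667 = -29546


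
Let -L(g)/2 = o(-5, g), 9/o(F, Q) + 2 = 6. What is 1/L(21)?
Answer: -2/9 ≈ -0.22222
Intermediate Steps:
o(F, Q) = 9/4 (o(F, Q) = 9/(-2 + 6) = 9/4)
L(g) = -9/2 (L(g) = -2*9/4 = -9/2)
1/L(21) = 1/(-9/2) = -2/9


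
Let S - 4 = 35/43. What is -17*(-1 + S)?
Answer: -2788/43 ≈ -64.837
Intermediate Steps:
S = 207/43 (S = 4 + 35/43 = 207/43 ≈ 4.8139)
-17*(-1 + S) = -17*(-1 + 207/43) = -17*164/43 = -2788/43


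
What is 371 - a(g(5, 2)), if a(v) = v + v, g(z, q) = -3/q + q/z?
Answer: 1866/5 ≈ 373.20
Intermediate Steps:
a(v) = 2*v
371 - a(g(5, 2)) = 371 - 2*(-3/2 + 2/5) = 371 - 2*(-3*½ + 2*(⅕)) = 371 - 2*(-3/2 + ⅖) = 371 - 2*(-11)/10 = 371 - 1*(-11/5) = 371 + 11/5 = 1866/5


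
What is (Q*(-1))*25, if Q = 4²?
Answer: -400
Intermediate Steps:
Q = 16
(Q*(-1))*25 = (16*(-1))*25 = -16*25 = -400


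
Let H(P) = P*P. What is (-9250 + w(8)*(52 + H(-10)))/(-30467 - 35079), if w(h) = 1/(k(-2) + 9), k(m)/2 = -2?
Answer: 1773/12605 ≈ 0.14066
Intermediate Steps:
k(m) = -4 (k(m) = 2*(-2) = -4)
H(P) = P²
w(h) = ⅕ (w(h) = 1/(-4 + 9) = 1/5 = ⅕)
(-9250 + w(8)*(52 + H(-10)))/(-30467 - 35079) = (-9250 + (52 + (-10)²)/5)/(-30467 - 35079) = (-9250 + (52 + 100)/5)/(-65546) = (-9250 + (⅕)*152)*(-1/65546) = (-9250 + 152/5)*(-1/65546) = -46098/5*(-1/65546) = 1773/12605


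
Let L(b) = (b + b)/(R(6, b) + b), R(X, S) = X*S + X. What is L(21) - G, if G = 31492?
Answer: -1606078/51 ≈ -31492.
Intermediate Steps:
R(X, S) = X + S*X (R(X, S) = S*X + X = X + S*X)
L(b) = 2*b/(6 + 7*b) (L(b) = (b + b)/(6*(1 + b) + b) = (2*b)/((6 + 6*b) + b) = (2*b)/(6 + 7*b) = 2*b/(6 + 7*b))
L(21) - G = 2*21/(6 + 7*21) - 1*31492 = 2*21/(6 + 147) - 31492 = 2*21/153 - 31492 = 2*21*(1/153) - 31492 = 14/51 - 31492 = -1606078/51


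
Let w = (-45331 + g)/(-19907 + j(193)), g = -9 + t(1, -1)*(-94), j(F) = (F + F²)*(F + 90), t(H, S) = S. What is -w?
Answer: 15082/3525393 ≈ 0.0042781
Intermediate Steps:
j(F) = (90 + F)*(F + F²) (j(F) = (F + F²)*(90 + F) = (90 + F)*(F + F²))
g = 85 (g = -9 - 1*(-94) = -9 + 94 = 85)
w = -15082/3525393 (w = (-45331 + 85)/(-19907 + 193*(90 + 193² + 91*193)) = -45246/(-19907 + 193*(90 + 37249 + 17563)) = -45246/(-19907 + 193*54902) = -45246/(-19907 + 10596086) = -45246/10576179 = -45246*1/10576179 = -15082/3525393 ≈ -0.0042781)
-w = -1*(-15082/3525393) = 15082/3525393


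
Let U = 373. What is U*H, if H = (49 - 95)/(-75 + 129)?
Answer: -8579/27 ≈ -317.74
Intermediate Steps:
H = -23/27 (H = -46/54 = -46*1/54 = -23/27 ≈ -0.85185)
U*H = 373*(-23/27) = -8579/27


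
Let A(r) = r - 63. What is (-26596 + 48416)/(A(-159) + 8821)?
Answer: 21820/8599 ≈ 2.5375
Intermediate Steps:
A(r) = -63 + r
(-26596 + 48416)/(A(-159) + 8821) = (-26596 + 48416)/((-63 - 159) + 8821) = 21820/(-222 + 8821) = 21820/8599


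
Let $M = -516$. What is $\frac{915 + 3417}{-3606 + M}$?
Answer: $- \frac{722}{687} \approx -1.0509$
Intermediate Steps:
$\frac{915 + 3417}{-3606 + M} = \frac{915 + 3417}{-3606 - 516} = \frac{4332}{-4122} = 4332 \left(- \frac{1}{4122}\right) = - \frac{722}{687}$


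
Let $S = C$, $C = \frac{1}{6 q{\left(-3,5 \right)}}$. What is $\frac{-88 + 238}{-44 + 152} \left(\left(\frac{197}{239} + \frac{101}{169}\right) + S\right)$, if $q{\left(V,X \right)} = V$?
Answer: $\frac{24834625}{13086684} \approx 1.8977$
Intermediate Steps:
$C = - \frac{1}{18}$ ($C = \frac{1}{6 \left(-3\right)} = \frac{1}{-18} = - \frac{1}{18} \approx -0.055556$)
$S = - \frac{1}{18} \approx -0.055556$
$\frac{-88 + 238}{-44 + 152} \left(\left(\frac{197}{239} + \frac{101}{169}\right) + S\right) = \frac{-88 + 238}{-44 + 152} \left(\left(\frac{197}{239} + \frac{101}{169}\right) - \frac{1}{18}\right) = \frac{150}{108} \left(\left(197 \cdot \frac{1}{239} + 101 \cdot \frac{1}{169}\right) - \frac{1}{18}\right) = 150 \cdot \frac{1}{108} \left(\left(\frac{197}{239} + \frac{101}{169}\right) - \frac{1}{18}\right) = \frac{25 \left(\frac{57432}{40391} - \frac{1}{18}\right)}{18} = \frac{25}{18} \cdot \frac{993385}{727038} = \frac{24834625}{13086684}$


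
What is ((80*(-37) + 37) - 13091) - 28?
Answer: -16042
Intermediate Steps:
((80*(-37) + 37) - 13091) - 28 = ((-2960 + 37) - 13091) - 28 = (-2923 - 13091) - 28 = -16014 - 28 = -16042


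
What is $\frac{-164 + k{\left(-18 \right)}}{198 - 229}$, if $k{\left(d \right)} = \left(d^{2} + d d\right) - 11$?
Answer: $- \frac{473}{31} \approx -15.258$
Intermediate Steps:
$k{\left(d \right)} = -11 + 2 d^{2}$ ($k{\left(d \right)} = \left(d^{2} + d^{2}\right) - 11 = 2 d^{2} - 11 = -11 + 2 d^{2}$)
$\frac{-164 + k{\left(-18 \right)}}{198 - 229} = \frac{-164 - \left(11 - 2 \left(-18\right)^{2}\right)}{198 - 229} = \frac{-164 + \left(-11 + 2 \cdot 324\right)}{-31} = \left(-164 + \left(-11 + 648\right)\right) \left(- \frac{1}{31}\right) = \left(-164 + 637\right) \left(- \frac{1}{31}\right) = 473 \left(- \frac{1}{31}\right) = - \frac{473}{31}$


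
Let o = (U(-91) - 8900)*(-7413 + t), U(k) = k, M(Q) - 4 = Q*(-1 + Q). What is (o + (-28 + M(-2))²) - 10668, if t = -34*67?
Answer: 87121437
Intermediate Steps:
M(Q) = 4 + Q*(-1 + Q)
t = -2278
o = 87131781 (o = (-91 - 8900)*(-7413 - 2278) = -8991*(-9691) = 87131781)
(o + (-28 + M(-2))²) - 10668 = (87131781 + (-28 + (4 + (-2)² - 1*(-2)))²) - 10668 = (87131781 + (-28 + (4 + 4 + 2))²) - 10668 = (87131781 + (-28 + 10)²) - 10668 = (87131781 + (-18)²) - 10668 = (87131781 + 324) - 10668 = 87132105 - 10668 = 87121437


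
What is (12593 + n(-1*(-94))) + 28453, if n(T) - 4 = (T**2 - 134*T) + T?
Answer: 37384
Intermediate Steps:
n(T) = 4 + T**2 - 133*T (n(T) = 4 + ((T**2 - 134*T) + T) = 4 + (T**2 - 133*T) = 4 + T**2 - 133*T)
(12593 + n(-1*(-94))) + 28453 = (12593 + (4 + (-1*(-94))**2 - (-133)*(-94))) + 28453 = (12593 + (4 + 94**2 - 133*94)) + 28453 = (12593 + (4 + 8836 - 12502)) + 28453 = (12593 - 3662) + 28453 = 8931 + 28453 = 37384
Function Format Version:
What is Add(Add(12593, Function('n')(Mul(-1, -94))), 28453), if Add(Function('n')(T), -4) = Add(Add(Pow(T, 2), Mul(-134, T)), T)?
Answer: 37384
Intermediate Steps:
Function('n')(T) = Add(4, Pow(T, 2), Mul(-133, T)) (Function('n')(T) = Add(4, Add(Add(Pow(T, 2), Mul(-134, T)), T)) = Add(4, Add(Pow(T, 2), Mul(-133, T))) = Add(4, Pow(T, 2), Mul(-133, T)))
Add(Add(12593, Function('n')(Mul(-1, -94))), 28453) = Add(Add(12593, Add(4, Pow(Mul(-1, -94), 2), Mul(-133, Mul(-1, -94)))), 28453) = Add(Add(12593, Add(4, Pow(94, 2), Mul(-133, 94))), 28453) = Add(Add(12593, Add(4, 8836, -12502)), 28453) = Add(Add(12593, -3662), 28453) = Add(8931, 28453) = 37384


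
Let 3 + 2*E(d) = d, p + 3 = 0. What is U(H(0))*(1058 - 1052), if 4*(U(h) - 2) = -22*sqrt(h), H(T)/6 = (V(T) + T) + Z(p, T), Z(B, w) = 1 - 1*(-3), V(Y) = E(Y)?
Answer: 12 - 33*sqrt(15) ≈ -115.81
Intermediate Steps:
p = -3 (p = -3 + 0 = -3)
E(d) = -3/2 + d/2
V(Y) = -3/2 + Y/2
Z(B, w) = 4 (Z(B, w) = 1 + 3 = 4)
H(T) = 15 + 9*T (H(T) = 6*(((-3/2 + T/2) + T) + 4) = 6*((-3/2 + 3*T/2) + 4) = 6*(5/2 + 3*T/2) = 15 + 9*T)
U(h) = 2 - 11*sqrt(h)/2 (U(h) = 2 + (-22*sqrt(h))/4 = 2 - 11*sqrt(h)/2)
U(H(0))*(1058 - 1052) = (2 - 11*sqrt(15 + 9*0)/2)*(1058 - 1052) = (2 - 11*sqrt(15 + 0)/2)*6 = (2 - 11*sqrt(15)/2)*6 = 12 - 33*sqrt(15)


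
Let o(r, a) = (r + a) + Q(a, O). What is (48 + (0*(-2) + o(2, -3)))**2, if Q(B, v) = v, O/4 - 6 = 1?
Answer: 5625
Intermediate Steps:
O = 28 (O = 24 + 4*1 = 24 + 4 = 28)
o(r, a) = 28 + a + r (o(r, a) = (r + a) + 28 = (a + r) + 28 = 28 + a + r)
(48 + (0*(-2) + o(2, -3)))**2 = (48 + (0*(-2) + (28 - 3 + 2)))**2 = (48 + (0 + 27))**2 = (48 + 27)**2 = 75**2 = 5625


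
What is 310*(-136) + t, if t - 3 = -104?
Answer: -42261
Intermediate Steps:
t = -101 (t = 3 - 104 = -101)
310*(-136) + t = 310*(-136) - 101 = -42160 - 101 = -42261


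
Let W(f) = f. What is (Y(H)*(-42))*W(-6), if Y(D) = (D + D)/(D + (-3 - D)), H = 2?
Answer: -336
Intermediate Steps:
Y(D) = -2*D/3 (Y(D) = (2*D)/(-3) = (2*D)*(-⅓) = -2*D/3)
(Y(H)*(-42))*W(-6) = (-⅔*2*(-42))*(-6) = -4/3*(-42)*(-6) = 56*(-6) = -336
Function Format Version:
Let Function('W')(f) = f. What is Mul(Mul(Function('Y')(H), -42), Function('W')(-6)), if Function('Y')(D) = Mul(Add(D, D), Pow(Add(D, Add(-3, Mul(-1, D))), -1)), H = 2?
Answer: -336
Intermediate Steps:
Function('Y')(D) = Mul(Rational(-2, 3), D) (Function('Y')(D) = Mul(Mul(2, D), Pow(-3, -1)) = Mul(Mul(2, D), Rational(-1, 3)) = Mul(Rational(-2, 3), D))
Mul(Mul(Function('Y')(H), -42), Function('W')(-6)) = Mul(Mul(Mul(Rational(-2, 3), 2), -42), -6) = Mul(Mul(Rational(-4, 3), -42), -6) = Mul(56, -6) = -336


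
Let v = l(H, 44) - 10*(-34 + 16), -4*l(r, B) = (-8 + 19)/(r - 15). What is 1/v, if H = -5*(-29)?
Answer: 520/93589 ≈ 0.0055562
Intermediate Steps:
H = 145
l(r, B) = -11/(4*(-15 + r)) (l(r, B) = -(-8 + 19)/(4*(r - 15)) = -11/(4*(-15 + r)))
v = 93589/520 (v = -11/(-60 + 4*145) - 10*(-34 + 16) = -11/(-60 + 580) - 10*(-18) = -11/520 - 1*(-180) = -11*1/520 + 180 = -11/520 + 180 = 93589/520 ≈ 179.98)
1/v = 1/(93589/520) = 520/93589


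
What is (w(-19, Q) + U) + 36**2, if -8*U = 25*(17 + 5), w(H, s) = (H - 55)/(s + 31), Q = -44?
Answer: 64113/52 ≈ 1232.9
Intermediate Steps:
w(H, s) = (-55 + H)/(31 + s)
U = -275/4 (U = -25*(17 + 5)/8 = -25*22/8 = -1/8*550 = -275/4 ≈ -68.750)
(w(-19, Q) + U) + 36**2 = ((-55 - 19)/(31 - 44) - 275/4) + 36**2 = (-74/(-13) - 275/4) + 1296 = (-1/13*(-74) - 275/4) + 1296 = (74/13 - 275/4) + 1296 = -3279/52 + 1296 = 64113/52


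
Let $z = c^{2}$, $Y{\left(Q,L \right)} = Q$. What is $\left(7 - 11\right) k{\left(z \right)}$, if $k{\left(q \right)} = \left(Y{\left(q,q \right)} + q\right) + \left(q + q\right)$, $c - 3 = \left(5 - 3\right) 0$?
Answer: $-144$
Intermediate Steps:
$c = 3$ ($c = 3 + \left(5 - 3\right) 0 = 3 + 2 \cdot 0 = 3 + 0 = 3$)
$z = 9$ ($z = 3^{2} = 9$)
$k{\left(q \right)} = 4 q$ ($k{\left(q \right)} = \left(q + q\right) + \left(q + q\right) = 2 q + 2 q = 4 q$)
$\left(7 - 11\right) k{\left(z \right)} = \left(7 - 11\right) 4 \cdot 9 = \left(7 - 11\right) 36 = \left(-4\right) 36 = -144$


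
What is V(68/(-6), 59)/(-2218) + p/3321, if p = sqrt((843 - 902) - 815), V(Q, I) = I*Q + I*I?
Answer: -8437/6654 + I*sqrt(874)/3321 ≈ -1.268 + 0.008902*I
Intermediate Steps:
V(Q, I) = I**2 + I*Q (V(Q, I) = I*Q + I**2 = I**2 + I*Q)
p = I*sqrt(874) (p = sqrt(-59 - 815) = sqrt(-874) = I*sqrt(874) ≈ 29.563*I)
V(68/(-6), 59)/(-2218) + p/3321 = (59*(59 + 68/(-6)))/(-2218) + (I*sqrt(874))/3321 = (59*(59 + 68*(-1/6)))*(-1/2218) + (I*sqrt(874))*(1/3321) = (59*(59 - 34/3))*(-1/2218) + I*sqrt(874)/3321 = (59*(143/3))*(-1/2218) + I*sqrt(874)/3321 = (8437/3)*(-1/2218) + I*sqrt(874)/3321 = -8437/6654 + I*sqrt(874)/3321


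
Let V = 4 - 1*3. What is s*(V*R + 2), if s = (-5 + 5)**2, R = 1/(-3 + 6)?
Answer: 0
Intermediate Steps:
V = 1 (V = 4 - 3 = 1)
R = 1/3 ≈ 0.33333
s = 0 (s = 0**2 = 0)
s*(V*R + 2) = 0*(1*(1/3) + 2) = 0*(1/3 + 2) = 0*(7/3) = 0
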